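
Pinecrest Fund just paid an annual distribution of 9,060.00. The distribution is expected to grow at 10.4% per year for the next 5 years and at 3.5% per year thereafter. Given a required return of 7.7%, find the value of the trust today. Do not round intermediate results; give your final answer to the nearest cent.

301511.88

D_1 = 10002.24000
D_2 = 11042.47296
D_3 = 12190.89015
D_4 = 13458.74272
D_5 = 14858.45197
Terminal value at year 5: TV = D_5×(1+g_2)/(r−g_2) = 15378.49779/0.042 = 366154.70917
P_0 = D_1/(1+r)^1 + D_2/(1+r)^2 + D_3/(1+r)^3 + D_4/(1+r)^4 + D_5/(1+r)^5 + TV/(1+r)^5
    = 9287.13092 + 9519.95593 + 9758.61778 + 10003.26279 + 10254.04097 + 252688.86666 = 301511.87504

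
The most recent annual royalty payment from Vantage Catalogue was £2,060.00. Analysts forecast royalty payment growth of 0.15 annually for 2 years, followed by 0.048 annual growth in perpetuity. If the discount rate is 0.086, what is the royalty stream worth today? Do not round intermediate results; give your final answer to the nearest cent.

£68197.44

D_1 = 2369.00000
D_2 = 2724.35000
Terminal value at year 2: TV = D_2×(1+g_2)/(r−g_2) = 2855.11880/0.038 = 75134.70526
P_0 = D_1/(1+r)^1 + D_2/(1+r)^2 + TV/(1+r)^2
    = 2181.39963 + 2309.95357 + 63706.08792 = 68197.44112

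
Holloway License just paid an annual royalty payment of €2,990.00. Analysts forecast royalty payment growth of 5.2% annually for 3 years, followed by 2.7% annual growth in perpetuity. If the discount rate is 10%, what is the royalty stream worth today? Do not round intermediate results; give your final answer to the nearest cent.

D_1 = 3145.48000
D_2 = 3309.04496
D_3 = 3481.11530
Terminal value at year 3: TV = D_3×(1+g_2)/(r−g_2) = 3575.10541/0.073 = 48974.04673
P_0 = D_1/(1+r)^1 + D_2/(1+r)^2 + D_3/(1+r)^3 + TV/(1+r)^3
    = 2859.52727 + 2734.74790 + 2615.41345 + 36794.92616 = 45004.61479

€45004.61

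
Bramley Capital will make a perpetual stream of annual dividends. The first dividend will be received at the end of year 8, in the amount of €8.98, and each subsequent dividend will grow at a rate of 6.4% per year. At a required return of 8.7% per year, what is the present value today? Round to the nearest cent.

Value at end of year 7: C₁ / (r − g) = €8.98 / (0.087 − 0.064) = €390.4348
Discount to today: PV = €390.4348 / (1 + 0.087)^7 = €390.4348 / 1.793109 = €217.74

€217.74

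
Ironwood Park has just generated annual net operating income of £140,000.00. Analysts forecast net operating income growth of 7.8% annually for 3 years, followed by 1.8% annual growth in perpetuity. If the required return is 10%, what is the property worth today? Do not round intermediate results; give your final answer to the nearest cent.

£2039260.49

D_1 = 150920.00000
D_2 = 162691.76000
D_3 = 175381.71728
Terminal value at year 3: TV = D_3×(1+g_2)/(r−g_2) = 178538.58819/0.082 = 2177299.85599
P_0 = D_1/(1+r)^1 + D_2/(1+r)^2 + D_3/(1+r)^3 + TV/(1+r)^3
    = 137200.00000 + 134456.00000 + 131766.88000 + 1635837.60780 = 2039260.48780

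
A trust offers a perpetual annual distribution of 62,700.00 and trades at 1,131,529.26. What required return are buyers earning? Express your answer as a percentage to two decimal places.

P = C/r ⇒ r = C/P = 62,700.00/1,131,529.26 = 0.055412

5.54%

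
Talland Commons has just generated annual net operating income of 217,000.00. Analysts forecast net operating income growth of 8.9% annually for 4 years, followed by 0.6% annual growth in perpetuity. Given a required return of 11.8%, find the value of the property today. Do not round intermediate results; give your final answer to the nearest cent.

D_1 = 236313.00000
D_2 = 257344.85700
D_3 = 280248.54927
D_4 = 305190.67016
Terminal value at year 4: TV = D_4×(1+g_2)/(r−g_2) = 307021.81418/0.112 = 2741266.19803
P_0 = D_1/(1+r)^1 + D_2/(1+r)^2 + D_3/(1+r)^3 + D_4/(1+r)^4 + TV/(1+r)^4
    = 211371.19857 + 205888.40361 + 200547.82785 + 195345.78223 + 1754623.72250 = 2567776.93476

2567776.93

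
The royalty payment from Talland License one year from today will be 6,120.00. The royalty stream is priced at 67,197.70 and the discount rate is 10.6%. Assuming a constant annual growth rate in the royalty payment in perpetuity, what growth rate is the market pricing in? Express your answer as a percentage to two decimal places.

P = D₁/(r−g) ⇒ g = r − D₁/P = 0.106 − 6,120.00/67,197.70 = 0.014925

1.49%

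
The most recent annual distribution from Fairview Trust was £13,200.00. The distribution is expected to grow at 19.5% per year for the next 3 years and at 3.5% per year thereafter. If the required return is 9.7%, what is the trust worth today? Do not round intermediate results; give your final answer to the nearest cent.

£331949.66

D_1 = 15774.00000
D_2 = 18849.93000
D_3 = 22525.66635
Terminal value at year 3: TV = D_3×(1+g_2)/(r−g_2) = 23314.06467/0.062 = 376033.30117
P_0 = D_1/(1+r)^1 + D_2/(1+r)^2 + D_3/(1+r)^3 + TV/(1+r)^3
    = 14379.21604 + 15663.77682 + 17063.09325 + 284843.57289 = 331949.65901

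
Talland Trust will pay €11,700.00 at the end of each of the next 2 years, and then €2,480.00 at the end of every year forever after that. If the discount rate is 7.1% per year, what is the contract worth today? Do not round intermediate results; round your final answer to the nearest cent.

€51576.43

PV of 2-year annuity: €11,700.00 × [1 − (1+0.071)^−2] / 0.071 = 21124.52824
Perpetuity value at year 2: €2,480.00 / 0.071 = 34929.57746
PV of perpetuity: 34929.57746 / (1+0.071)^2 = 30451.89968
Total PV = 21124.52824 + 30451.89968 = 51576.42793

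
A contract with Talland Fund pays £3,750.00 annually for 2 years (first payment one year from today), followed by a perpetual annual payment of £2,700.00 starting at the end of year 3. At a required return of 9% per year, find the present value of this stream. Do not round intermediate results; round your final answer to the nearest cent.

£31847.07

PV of 2-year annuity: £3,750.00 × [1 − (1+0.09)^−2] / 0.09 = 6596.66695
Perpetuity value at year 2: £2,700.00 / 0.09 = 30000.00000
PV of perpetuity: 30000.00000 / (1+0.09)^2 = 25250.39980
Total PV = 6596.66695 + 25250.39980 = 31847.06675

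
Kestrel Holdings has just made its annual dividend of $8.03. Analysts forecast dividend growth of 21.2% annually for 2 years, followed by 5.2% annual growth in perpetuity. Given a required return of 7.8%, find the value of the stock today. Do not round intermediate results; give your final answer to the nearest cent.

D_1 = 9.73236
D_2 = 11.79562
Terminal value at year 2: TV = D_2×(1+g_2)/(r−g_2) = 12.40899/0.026 = 477.26895
P_0 = D_1/(1+r)^1 + D_2/(1+r)^2 + TV/(1+r)^2
    = 9.02816 + 10.15040 + 410.70090 = 429.87947

$429.88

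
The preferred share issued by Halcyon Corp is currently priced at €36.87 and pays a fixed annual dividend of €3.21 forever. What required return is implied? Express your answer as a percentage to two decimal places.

8.71%

P = C/r ⇒ r = C/P = €3.21/€36.87 = 0.087063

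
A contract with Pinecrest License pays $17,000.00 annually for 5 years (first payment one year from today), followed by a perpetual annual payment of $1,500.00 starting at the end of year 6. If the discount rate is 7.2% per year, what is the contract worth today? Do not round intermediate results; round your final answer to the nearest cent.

PV of 5-year annuity: $17,000.00 × [1 − (1+0.072)^−5] / 0.072 = 69331.67614
Perpetuity value at year 5: $1,500.00 / 0.072 = 20833.33333
PV of perpetuity: 20833.33333 / (1+0.072)^5 = 14715.83250
Total PV = 69331.67614 + 14715.83250 = 84047.50864

$84047.51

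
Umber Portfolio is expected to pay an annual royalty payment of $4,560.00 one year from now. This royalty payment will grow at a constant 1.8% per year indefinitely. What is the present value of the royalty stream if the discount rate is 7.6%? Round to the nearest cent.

$78620.69

Growing perpetuity: P = D₁ / (r − g) = $4,560.0000 / (0.076 − 0.018) = $78,620.69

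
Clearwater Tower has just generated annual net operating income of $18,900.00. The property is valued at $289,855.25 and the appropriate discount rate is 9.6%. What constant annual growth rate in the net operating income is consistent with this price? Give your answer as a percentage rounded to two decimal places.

P = D₀(1+g)/(r−g) ⇒ P(r−g) = D₀(1+g) ⇒ g(P+D₀) = P·r − D₀
g = (P·r − D₀)/(P + D₀) = ($289,855.25×0.096 − $18,900.00) / ($289,855.25 + $18,900.00) = 0.028910

2.89%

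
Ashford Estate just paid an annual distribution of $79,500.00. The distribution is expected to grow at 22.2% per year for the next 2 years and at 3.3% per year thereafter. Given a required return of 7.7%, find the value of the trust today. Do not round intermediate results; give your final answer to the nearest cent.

D_1 = 97149.00000
D_2 = 118716.07800
Terminal value at year 2: TV = D_2×(1+g_2)/(r−g_2) = 122633.70857/0.044 = 2787129.74032
P_0 = D_1/(1+r)^1 + D_2/(1+r)^2 + TV/(1+r)^2
    = 90203.34262 + 102347.71094 + 2402845.12269 = 2595396.17625

$2595396.18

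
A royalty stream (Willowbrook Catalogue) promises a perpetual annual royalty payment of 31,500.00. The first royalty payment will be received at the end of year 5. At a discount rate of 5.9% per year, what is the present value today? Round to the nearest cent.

424497.07

Value at end of year 4: C / r = 31,500.00 / 0.059 = 533,898.3051
Discount to today: PV = 533,898.3051 / (1 + 0.059)^4 = 533,898.3051 / 1.257720 = 424,497.07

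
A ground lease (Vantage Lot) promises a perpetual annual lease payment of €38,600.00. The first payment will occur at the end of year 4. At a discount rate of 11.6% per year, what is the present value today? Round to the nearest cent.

Value at end of year 3: C / r = €38,600.00 / 0.116 = €332,758.6207
Discount to today: PV = €332,758.6207 / (1 + 0.116)^3 = €332,758.6207 / 1.389929 = €239,406.94

€239406.94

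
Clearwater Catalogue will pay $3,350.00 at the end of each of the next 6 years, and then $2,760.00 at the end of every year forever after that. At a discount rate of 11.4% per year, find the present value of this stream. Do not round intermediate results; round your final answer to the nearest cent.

PV of 6-year annuity: $3,350.00 × [1 − (1+0.114)^−6] / 0.114 = 14010.48038
Perpetuity value at year 6: $2,760.00 / 0.114 = 24210.52632
PV of perpetuity: 24210.52632 / (1+0.114)^6 = 12667.56337
Total PV = 14010.48038 + 12667.56337 = 26678.04376

$26678.04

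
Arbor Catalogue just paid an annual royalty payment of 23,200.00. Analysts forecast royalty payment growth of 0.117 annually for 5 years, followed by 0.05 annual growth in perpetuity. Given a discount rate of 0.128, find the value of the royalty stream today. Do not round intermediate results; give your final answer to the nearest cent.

D_1 = 25914.40000
D_2 = 28946.38480
D_3 = 32333.11182
D_4 = 36116.08590
D_5 = 40341.66796
Terminal value at year 5: TV = D_5×(1+g_2)/(r−g_2) = 42358.75135/0.078 = 543060.91479
P_0 = D_1/(1+r)^1 + D_2/(1+r)^2 + D_3/(1+r)^3 + D_4/(1+r)^4 + D_5/(1+r)^5 + TV/(1+r)^5
    = 22973.75887 + 22749.72398 + 22527.87384 + 22308.18712 + 22090.64275 + 297374.03697 = 410024.22353

410024.22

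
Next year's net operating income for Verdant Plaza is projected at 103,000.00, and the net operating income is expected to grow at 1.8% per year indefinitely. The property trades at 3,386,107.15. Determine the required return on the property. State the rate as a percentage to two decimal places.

P = D₁/(r − g) ⇒ r = D₁/P + g = 103,000.0000/3,386,107.15 + 0.018 = 0.030418 + 0.018 = 0.048418

4.84%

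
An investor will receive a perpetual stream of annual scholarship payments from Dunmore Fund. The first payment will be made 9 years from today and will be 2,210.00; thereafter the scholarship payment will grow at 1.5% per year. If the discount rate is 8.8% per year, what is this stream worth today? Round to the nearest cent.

Value at end of year 8: C₁ / (r − g) = 2,210.00 / (0.088 − 0.015) = 30,273.9726
Discount to today: PV = 30,273.9726 / (1 + 0.088)^8 = 30,273.9726 / 1.963501 = 15,418.36

15418.36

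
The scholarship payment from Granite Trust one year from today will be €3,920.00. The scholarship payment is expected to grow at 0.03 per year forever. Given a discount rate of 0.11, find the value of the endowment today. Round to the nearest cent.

Growing perpetuity: P = D₁ / (r − g) = €3,920.0000 / (0.11 − 0.03) = €49,000.00

€49000.00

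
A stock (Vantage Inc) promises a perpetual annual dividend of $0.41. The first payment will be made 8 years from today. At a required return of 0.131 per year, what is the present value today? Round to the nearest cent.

$1.32

Value at end of year 7: C / r = $0.41 / 0.131 = $3.1298
Discount to today: PV = $3.1298 / (1 + 0.131)^7 = $3.1298 / 2.367218 = $1.32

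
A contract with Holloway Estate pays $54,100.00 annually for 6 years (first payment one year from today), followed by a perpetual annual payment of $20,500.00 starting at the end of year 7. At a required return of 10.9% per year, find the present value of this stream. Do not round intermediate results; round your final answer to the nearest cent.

PV of 6-year annuity: $54,100.00 × [1 − (1+0.109)^−6] / 0.109 = 229532.93832
Perpetuity value at year 6: $20,500.00 / 0.109 = 188073.39450
PV of perpetuity: 188073.39450 / (1+0.109)^6 = 101096.95761
Total PV = 229532.93832 + 101096.95761 = 330629.89593

$330629.90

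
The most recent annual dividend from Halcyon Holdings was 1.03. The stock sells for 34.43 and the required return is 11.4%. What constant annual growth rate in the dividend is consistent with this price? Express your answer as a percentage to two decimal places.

8.16%

P = D₀(1+g)/(r−g) ⇒ P(r−g) = D₀(1+g) ⇒ g(P+D₀) = P·r − D₀
g = (P·r − D₀)/(P + D₀) = (34.43×0.114 − 1.03) / (34.43 + 1.03) = 0.081642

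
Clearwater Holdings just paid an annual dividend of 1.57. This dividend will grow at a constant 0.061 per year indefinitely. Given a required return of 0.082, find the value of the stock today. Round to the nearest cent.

79.32

D₁ = D₀ × (1 + g) = 1.57 × 1.061 = 1.6658
Growing perpetuity: P = D₁ / (r − g) = 1.6658 / (0.082 − 0.061) = 79.32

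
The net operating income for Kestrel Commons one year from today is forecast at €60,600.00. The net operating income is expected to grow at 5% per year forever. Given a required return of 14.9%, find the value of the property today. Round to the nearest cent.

Growing perpetuity: P = D₁ / (r − g) = €60,600.0000 / (0.149 − 0.05) = €612,121.21

€612121.21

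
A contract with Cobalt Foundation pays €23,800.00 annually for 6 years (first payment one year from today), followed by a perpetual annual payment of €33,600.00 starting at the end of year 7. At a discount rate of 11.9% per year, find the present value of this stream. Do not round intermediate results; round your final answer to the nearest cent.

€241946.78

PV of 6-year annuity: €23,800.00 × [1 − (1+0.119)^−6] / 0.119 = 98129.25635
Perpetuity value at year 6: €33,600.00 / 0.119 = 282352.94118
PV of perpetuity: 282352.94118 / (1+0.119)^6 = 143817.52045
Total PV = 98129.25635 + 143817.52045 = 241946.77680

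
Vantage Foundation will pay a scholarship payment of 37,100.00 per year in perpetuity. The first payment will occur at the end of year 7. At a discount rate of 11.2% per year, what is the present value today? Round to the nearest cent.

175197.20

Value at end of year 6: C / r = 37,100.00 / 0.112 = 331,250.0000
Discount to today: PV = 331,250.0000 / (1 + 0.112)^6 = 331,250.0000 / 1.890727 = 175,197.20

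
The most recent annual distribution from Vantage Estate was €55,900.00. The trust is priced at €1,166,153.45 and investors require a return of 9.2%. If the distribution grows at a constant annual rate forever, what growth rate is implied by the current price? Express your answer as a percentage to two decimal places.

P = D₀(1+g)/(r−g) ⇒ P(r−g) = D₀(1+g) ⇒ g(P+D₀) = P·r − D₀
g = (P·r − D₀)/(P + D₀) = (€1,166,153.45×0.092 − €55,900.00) / (€1,166,153.45 + €55,900.00) = 0.042049

4.20%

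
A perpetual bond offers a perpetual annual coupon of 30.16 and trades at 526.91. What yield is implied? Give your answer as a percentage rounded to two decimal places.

P = C/r ⇒ r = C/P = 30.16/526.91 = 0.057239

5.72%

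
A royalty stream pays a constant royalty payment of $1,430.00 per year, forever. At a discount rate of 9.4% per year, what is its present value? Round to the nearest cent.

Level perpetuity: PV = C / r = $1,430.00 / 0.094 = $15,212.77

$15212.77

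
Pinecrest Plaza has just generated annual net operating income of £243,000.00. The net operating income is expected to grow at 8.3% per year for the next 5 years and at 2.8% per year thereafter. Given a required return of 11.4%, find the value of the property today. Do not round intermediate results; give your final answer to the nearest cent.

D_1 = 263169.00000
D_2 = 285012.02700
D_3 = 308668.02524
D_4 = 334287.47134
D_5 = 362033.33146
Terminal value at year 5: TV = D_5×(1+g_2)/(r−g_2) = 372170.26474/0.086 = 4327561.21788
P_0 = D_1/(1+r)^1 + D_2/(1+r)^2 + D_3/(1+r)^3 + D_4/(1+r)^4 + D_5/(1+r)^5 + TV/(1+r)^5
    = 236237.88151 + 229663.93687 + 223272.92965 + 217059.76913 + 211019.50626 + 2522419.21430 = 3639673.23772

£3639673.24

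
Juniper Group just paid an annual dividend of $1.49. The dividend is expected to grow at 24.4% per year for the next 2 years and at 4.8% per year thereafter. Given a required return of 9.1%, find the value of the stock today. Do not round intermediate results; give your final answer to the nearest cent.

$50.85

D_1 = 1.85356
D_2 = 2.30583
Terminal value at year 2: TV = D_2×(1+g_2)/(r−g_2) = 2.41651/0.043 = 56.19787
P_0 = D_1/(1+r)^1 + D_2/(1+r)^2 + TV/(1+r)^2
    = 1.69896 + 1.93721 + 47.21395 = 50.85012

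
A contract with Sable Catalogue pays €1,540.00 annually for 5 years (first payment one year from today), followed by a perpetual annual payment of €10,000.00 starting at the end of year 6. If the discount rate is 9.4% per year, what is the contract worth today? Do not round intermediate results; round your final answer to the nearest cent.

PV of 5-year annuity: €1,540.00 × [1 − (1+0.094)^−5] / 0.094 = 5928.40674
Perpetuity value at year 5: €10,000.00 / 0.094 = 106382.97872
PV of perpetuity: 106382.97872 / (1+0.094)^5 = 67886.83106
Total PV = 5928.40674 + 67886.83106 = 73815.23780

€73815.24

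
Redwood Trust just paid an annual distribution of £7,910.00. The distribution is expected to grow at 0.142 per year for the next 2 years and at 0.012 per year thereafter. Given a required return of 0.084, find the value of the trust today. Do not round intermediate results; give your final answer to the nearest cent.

D_1 = 9033.22000
D_2 = 10315.93724
Terminal value at year 2: TV = D_2×(1+g_2)/(r−g_2) = 10439.72849/0.072 = 144996.22898
P_0 = D_1/(1+r)^1 + D_2/(1+r)^2 + TV/(1+r)^2
    = 8333.22878 + 8779.10265 + 123395.16498 = 140507.49641

£140507.50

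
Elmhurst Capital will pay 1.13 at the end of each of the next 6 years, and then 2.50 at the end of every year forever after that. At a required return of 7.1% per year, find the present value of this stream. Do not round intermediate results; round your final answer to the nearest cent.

28.70

PV of 6-year annuity: 1.13 × [1 − (1+0.071)^−6] / 0.071 = 5.36960
Perpetuity value at year 6: 2.50 / 0.071 = 35.21127
PV of perpetuity: 35.21127 / (1+0.071)^6 = 23.33162
Total PV = 5.36960 + 23.33162 = 28.70122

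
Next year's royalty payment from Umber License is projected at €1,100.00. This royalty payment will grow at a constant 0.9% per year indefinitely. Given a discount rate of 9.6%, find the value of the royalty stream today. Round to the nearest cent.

€12643.68

Growing perpetuity: P = D₁ / (r − g) = €1,100.0000 / (0.096 − 0.009) = €12,643.68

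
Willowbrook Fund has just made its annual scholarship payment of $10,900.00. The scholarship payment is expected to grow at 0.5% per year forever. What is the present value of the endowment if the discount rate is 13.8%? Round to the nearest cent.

$82364.66

D₁ = D₀ × (1 + g) = $10,900.00 × 1.005 = $10,954.5000
Growing perpetuity: P = D₁ / (r − g) = $10,954.5000 / (0.138 − 0.005) = $82,364.66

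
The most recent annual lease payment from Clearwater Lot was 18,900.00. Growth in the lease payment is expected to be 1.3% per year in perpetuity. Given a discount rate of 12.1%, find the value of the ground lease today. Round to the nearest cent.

177275.00

D₁ = D₀ × (1 + g) = 18,900.00 × 1.013 = 19,145.7000
Growing perpetuity: P = D₁ / (r − g) = 19,145.7000 / (0.121 − 0.013) = 177,275.00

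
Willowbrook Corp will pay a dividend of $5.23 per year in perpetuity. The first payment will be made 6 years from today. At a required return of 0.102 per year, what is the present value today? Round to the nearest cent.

$31.55

Value at end of year 5: C / r = $5.23 / 0.102 = $51.2745
Discount to today: PV = $51.2745 / (1 + 0.102)^5 = $51.2745 / 1.625204 = $31.55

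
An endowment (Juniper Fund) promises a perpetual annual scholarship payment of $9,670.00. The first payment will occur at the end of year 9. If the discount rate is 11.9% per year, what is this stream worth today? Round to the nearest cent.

$33055.13

Value at end of year 8: C / r = $9,670.00 / 0.119 = $81,260.5042
Discount to today: PV = $81,260.5042 / (1 + 0.119)^8 = $81,260.5042 / 2.458333 = $33,055.13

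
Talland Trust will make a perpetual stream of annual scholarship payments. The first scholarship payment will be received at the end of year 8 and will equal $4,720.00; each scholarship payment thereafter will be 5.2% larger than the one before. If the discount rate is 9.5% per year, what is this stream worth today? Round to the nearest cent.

$58153.35

Value at end of year 7: C₁ / (r − g) = $4,720.00 / (0.095 − 0.052) = $109,767.4419
Discount to today: PV = $109,767.4419 / (1 + 0.095)^7 = $109,767.4419 / 1.887552 = $58,153.35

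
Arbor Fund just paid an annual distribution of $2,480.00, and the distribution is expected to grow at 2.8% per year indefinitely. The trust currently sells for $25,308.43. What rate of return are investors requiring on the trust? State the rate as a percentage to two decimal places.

D₁ = $2,480.00 × 1.028 = $2,549.4400
P = D₁/(r − g) ⇒ r = D₁/P + g = $2,549.4400/$25,308.43 + 0.028 = 0.100735 + 0.028 = 0.128735

12.87%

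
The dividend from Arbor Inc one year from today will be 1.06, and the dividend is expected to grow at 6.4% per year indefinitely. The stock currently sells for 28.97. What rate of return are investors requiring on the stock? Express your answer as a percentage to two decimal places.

10.06%

P = D₁/(r − g) ⇒ r = D₁/P + g = 1.0600/28.97 + 0.064 = 0.036590 + 0.064 = 0.100590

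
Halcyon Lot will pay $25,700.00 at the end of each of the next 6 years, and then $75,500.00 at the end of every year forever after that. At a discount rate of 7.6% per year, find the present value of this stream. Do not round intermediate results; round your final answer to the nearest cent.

$760381.12

PV of 6-year annuity: $25,700.00 × [1 − (1+0.076)^−6] / 0.076 = 120263.57789
Perpetuity value at year 6: $75,500.00 / 0.076 = 993421.05263
PV of perpetuity: 993421.05263 / (1+0.076)^6 = 640117.54562
Total PV = 120263.57789 + 640117.54562 = 760381.12350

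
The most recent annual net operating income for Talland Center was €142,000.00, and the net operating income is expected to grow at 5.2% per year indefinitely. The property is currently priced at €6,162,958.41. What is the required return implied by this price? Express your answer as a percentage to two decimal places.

D₁ = €142,000.00 × 1.052 = €149,384.0000
P = D₁/(r − g) ⇒ r = D₁/P + g = €149,384.0000/€6,162,958.41 + 0.052 = 0.024239 + 0.052 = 0.076239

7.62%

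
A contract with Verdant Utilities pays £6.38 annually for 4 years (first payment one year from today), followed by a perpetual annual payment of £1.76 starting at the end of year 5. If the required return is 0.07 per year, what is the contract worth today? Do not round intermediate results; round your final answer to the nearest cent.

£40.79

PV of 4-year annuity: £6.38 × [1 − (1+0.07)^−4] / 0.07 = 21.61041
Perpetuity value at year 4: £1.76 / 0.07 = 25.14286
PV of perpetuity: 25.14286 / (1+0.07)^4 = 19.18137
Total PV = 21.61041 + 19.18137 = 40.79177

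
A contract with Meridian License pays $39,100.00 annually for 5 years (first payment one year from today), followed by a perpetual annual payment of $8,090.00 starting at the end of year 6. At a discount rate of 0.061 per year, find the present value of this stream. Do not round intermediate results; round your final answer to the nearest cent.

$262893.76

PV of 5-year annuity: $39,100.00 × [1 − (1+0.061)^−5] / 0.061 = 164256.32832
Perpetuity value at year 5: $8,090.00 / 0.061 = 132622.95082
PV of perpetuity: 132622.95082 / (1+0.061)^5 = 98637.43429
Total PV = 164256.32832 + 98637.43429 = 262893.76262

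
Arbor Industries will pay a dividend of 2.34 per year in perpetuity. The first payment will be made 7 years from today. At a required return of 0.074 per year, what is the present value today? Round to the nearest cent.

Value at end of year 6: C / r = 2.34 / 0.074 = 31.6216
Discount to today: PV = 31.6216 / (1 + 0.074)^6 = 31.6216 / 1.534708 = 20.60

20.60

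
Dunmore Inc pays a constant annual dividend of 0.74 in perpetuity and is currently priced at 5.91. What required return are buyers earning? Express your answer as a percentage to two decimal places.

12.52%

P = C/r ⇒ r = C/P = 0.74/5.91 = 0.125212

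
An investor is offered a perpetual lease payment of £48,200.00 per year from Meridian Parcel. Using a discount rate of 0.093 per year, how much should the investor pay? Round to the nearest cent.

£518279.57

Level perpetuity: PV = C / r = £48,200.00 / 0.093 = £518,279.57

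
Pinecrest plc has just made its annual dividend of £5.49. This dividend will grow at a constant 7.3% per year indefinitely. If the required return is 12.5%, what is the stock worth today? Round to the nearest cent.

£113.28

D₁ = D₀ × (1 + g) = £5.49 × 1.073 = £5.8908
Growing perpetuity: P = D₁ / (r − g) = £5.8908 / (0.125 − 0.073) = £113.28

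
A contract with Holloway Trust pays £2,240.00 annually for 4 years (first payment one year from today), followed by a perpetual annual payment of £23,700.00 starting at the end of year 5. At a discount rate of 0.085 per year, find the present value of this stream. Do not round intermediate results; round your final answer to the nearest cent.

£208529.23

PV of 4-year annuity: £2,240.00 × [1 − (1+0.085)^−4] / 0.085 = 7337.33651
Perpetuity value at year 4: £23,700.00 / 0.085 = 278823.52941
PV of perpetuity: 278823.52941 / (1+0.085)^4 = 201191.88867
Total PV = 7337.33651 + 201191.88867 = 208529.22518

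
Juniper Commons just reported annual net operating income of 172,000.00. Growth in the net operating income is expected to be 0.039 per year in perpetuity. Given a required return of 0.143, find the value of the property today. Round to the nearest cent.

D₁ = D₀ × (1 + g) = 172,000.00 × 1.039 = 178,708.0000
Growing perpetuity: P = D₁ / (r − g) = 178,708.0000 / (0.143 − 0.039) = 1,718,346.15

1718346.15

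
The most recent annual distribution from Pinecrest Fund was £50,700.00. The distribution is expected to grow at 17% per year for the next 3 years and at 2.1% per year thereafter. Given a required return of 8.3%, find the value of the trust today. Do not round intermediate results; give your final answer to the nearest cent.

D_1 = 59319.00000
D_2 = 69403.23000
D_3 = 81201.77910
Terminal value at year 3: TV = D_3×(1+g_2)/(r−g_2) = 82907.01646/0.062 = 1337209.94292
P_0 = D_1/(1+r)^1 + D_2/(1+r)^2 + D_3/(1+r)^3 + TV/(1+r)^3
    = 54772.85319 + 59172.88848 + 63926.38922 + 1052723.28054 = 1230595.41143

£1230595.41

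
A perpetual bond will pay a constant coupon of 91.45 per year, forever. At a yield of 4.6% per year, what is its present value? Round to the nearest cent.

1988.04

Level perpetuity: PV = C / r = 91.45 / 0.046 = 1,988.04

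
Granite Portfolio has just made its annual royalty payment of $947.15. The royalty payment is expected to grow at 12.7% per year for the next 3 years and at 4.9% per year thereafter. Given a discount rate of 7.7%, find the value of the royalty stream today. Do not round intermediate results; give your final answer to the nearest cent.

D_1 = 1067.43805
D_2 = 1203.00268
D_3 = 1355.78402
Terminal value at year 3: TV = D_3×(1+g_2)/(r−g_2) = 1422.21744/0.028 = 50793.48000
P_0 = D_1/(1+r)^1 + D_2/(1+r)^2 + D_3/(1+r)^3 + TV/(1+r)^3
    = 991.12168 + 1037.13476 + 1085.28400 + 40659.38999 = 43772.93044

$43772.93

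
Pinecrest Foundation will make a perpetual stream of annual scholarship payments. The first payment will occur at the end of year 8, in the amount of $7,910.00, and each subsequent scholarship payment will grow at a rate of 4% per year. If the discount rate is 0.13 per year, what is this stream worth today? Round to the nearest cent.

Value at end of year 7: C₁ / (r − g) = $7,910.00 / (0.13 − 0.04) = $87,888.8889
Discount to today: PV = $87,888.8889 / (1 + 0.13)^7 = $87,888.8889 / 2.352605 = $37,358.11

$37358.11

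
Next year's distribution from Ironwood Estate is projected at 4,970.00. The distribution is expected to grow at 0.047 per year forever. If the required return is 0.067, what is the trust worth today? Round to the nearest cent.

Growing perpetuity: P = D₁ / (r − g) = 4,970.0000 / (0.067 − 0.047) = 248,500.00

248500.00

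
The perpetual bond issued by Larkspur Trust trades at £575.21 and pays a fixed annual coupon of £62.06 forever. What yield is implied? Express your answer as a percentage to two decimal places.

10.79%

P = C/r ⇒ r = C/P = £62.06/£575.21 = 0.107891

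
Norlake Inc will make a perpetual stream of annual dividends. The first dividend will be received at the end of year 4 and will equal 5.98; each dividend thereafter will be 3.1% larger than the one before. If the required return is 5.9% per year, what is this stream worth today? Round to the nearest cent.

Value at end of year 3: C₁ / (r − g) = 5.98 / (0.059 − 0.031) = 213.5714
Discount to today: PV = 213.5714 / (1 + 0.059)^3 = 213.5714 / 1.187648 = 179.83

179.83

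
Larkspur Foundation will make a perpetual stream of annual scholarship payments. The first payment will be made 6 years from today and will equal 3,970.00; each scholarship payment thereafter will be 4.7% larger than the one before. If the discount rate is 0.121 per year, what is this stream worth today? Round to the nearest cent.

30306.15

Value at end of year 5: C₁ / (r − g) = 3,970.00 / (0.121 − 0.047) = 53,648.6486
Discount to today: PV = 53,648.6486 / (1 + 0.121)^5 = 53,648.6486 / 1.770223 = 30,306.15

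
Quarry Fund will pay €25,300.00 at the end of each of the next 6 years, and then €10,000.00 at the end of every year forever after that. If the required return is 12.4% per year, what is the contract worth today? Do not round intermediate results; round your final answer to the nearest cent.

€142843.47

PV of 6-year annuity: €25,300.00 × [1 − (1+0.124)^−6] / 0.124 = 102850.79181
Perpetuity value at year 6: €10,000.00 / 0.124 = 80645.16129
PV of perpetuity: 80645.16129 / (1+0.124)^6 = 39992.67441
Total PV = 102850.79181 + 39992.67441 = 142843.46622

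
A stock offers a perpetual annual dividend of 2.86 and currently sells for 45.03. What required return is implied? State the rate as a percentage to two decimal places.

P = C/r ⇒ r = C/P = 2.86/45.03 = 0.063513

6.35%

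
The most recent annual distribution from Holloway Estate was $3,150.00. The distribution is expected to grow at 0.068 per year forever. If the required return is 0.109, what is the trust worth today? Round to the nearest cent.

D₁ = D₀ × (1 + g) = $3,150.00 × 1.068 = $3,364.2000
Growing perpetuity: P = D₁ / (r − g) = $3,364.2000 / (0.109 − 0.068) = $82,053.66

$82053.66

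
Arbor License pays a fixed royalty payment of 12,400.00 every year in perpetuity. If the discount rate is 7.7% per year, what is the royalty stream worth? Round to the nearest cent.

161038.96

Level perpetuity: PV = C / r = 12,400.00 / 0.077 = 161,038.96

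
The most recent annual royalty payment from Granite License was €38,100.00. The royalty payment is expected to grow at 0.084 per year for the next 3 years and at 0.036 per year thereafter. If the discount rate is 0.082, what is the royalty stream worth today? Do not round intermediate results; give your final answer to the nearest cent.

D_1 = 41300.40000
D_2 = 44769.63360
D_3 = 48530.28282
Terminal value at year 3: TV = D_3×(1+g_2)/(r−g_2) = 50277.37300/0.046 = 1092986.36965
P_0 = D_1/(1+r)^1 + D_2/(1+r)^2 + D_3/(1+r)^3 + TV/(1+r)^3
    = 38170.42514 + 38240.98045 + 38311.66618 + 862845.35145 = 977568.42323

€977568.42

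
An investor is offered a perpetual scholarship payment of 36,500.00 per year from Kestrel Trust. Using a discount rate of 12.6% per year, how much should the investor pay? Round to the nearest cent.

Level perpetuity: PV = C / r = 36,500.00 / 0.126 = 289,682.54

289682.54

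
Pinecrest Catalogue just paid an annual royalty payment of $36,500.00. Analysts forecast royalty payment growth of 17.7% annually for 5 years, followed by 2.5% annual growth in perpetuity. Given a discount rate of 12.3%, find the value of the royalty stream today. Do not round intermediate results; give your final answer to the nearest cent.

$693384.47

D_1 = 42960.50000
D_2 = 50564.50850
D_3 = 59514.42650
D_4 = 70048.48000
D_5 = 82447.06096
Terminal value at year 5: TV = D_5×(1+g_2)/(r−g_2) = 84508.23748/0.098 = 862328.95387
P_0 = D_1/(1+r)^1 + D_2/(1+r)^2 + D_3/(1+r)^3 + D_4/(1+r)^4 + D_5/(1+r)^5 + TV/(1+r)^5
    = 38255.12021 + 40094.63623 + 42022.60628 + 44043.28369 + 46161.12636 + 482807.69921 = 693384.47199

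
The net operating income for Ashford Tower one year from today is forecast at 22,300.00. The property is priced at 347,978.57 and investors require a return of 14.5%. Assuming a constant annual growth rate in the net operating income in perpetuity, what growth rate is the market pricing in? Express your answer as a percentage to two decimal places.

P = D₁/(r−g) ⇒ g = r − D₁/P = 0.145 − 22,300.00/347,978.57 = 0.080916

8.09%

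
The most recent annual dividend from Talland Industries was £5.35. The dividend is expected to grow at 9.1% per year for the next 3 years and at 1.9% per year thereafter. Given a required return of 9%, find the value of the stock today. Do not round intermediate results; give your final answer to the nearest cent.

D_1 = 5.83685
D_2 = 6.36800
D_3 = 6.94749
Terminal value at year 3: TV = D_3×(1+g_2)/(r−g_2) = 7.07949/0.071 = 99.71118
P_0 = D_1/(1+r)^1 + D_2/(1+r)^2 + D_3/(1+r)^3 + TV/(1+r)^3
    = 5.35491 + 5.35982 + 5.36474 + 76.99533 = 93.07480

£93.07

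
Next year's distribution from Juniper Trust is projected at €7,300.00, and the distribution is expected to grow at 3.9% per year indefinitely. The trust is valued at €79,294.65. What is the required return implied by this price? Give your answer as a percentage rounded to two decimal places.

13.11%

P = D₁/(r − g) ⇒ r = D₁/P + g = €7,300.0000/€79,294.65 + 0.039 = 0.092062 + 0.039 = 0.131062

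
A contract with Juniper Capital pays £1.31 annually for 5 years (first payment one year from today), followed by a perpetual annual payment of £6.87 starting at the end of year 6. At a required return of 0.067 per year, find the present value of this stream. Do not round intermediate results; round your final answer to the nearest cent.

£79.56

PV of 5-year annuity: £1.31 × [1 − (1+0.067)^−5] / 0.067 = 5.41468
Perpetuity value at year 5: £6.87 / 0.067 = 102.53731
PV of perpetuity: 102.53731 / (1+0.067)^5 = 74.14124
Total PV = 5.41468 + 74.14124 = 79.55592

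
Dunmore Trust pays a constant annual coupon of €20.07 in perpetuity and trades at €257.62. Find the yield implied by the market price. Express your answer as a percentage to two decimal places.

P = C/r ⇒ r = C/P = €20.07/€257.62 = 0.077905

7.79%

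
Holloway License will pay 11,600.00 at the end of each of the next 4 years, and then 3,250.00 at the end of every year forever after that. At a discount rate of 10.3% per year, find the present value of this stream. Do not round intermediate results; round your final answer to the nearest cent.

57850.80

PV of 4-year annuity: 11,600.00 × [1 − (1+0.103)^−4] / 0.103 = 36532.91315
Perpetuity value at year 4: 3,250.00 / 0.103 = 31553.39806
PV of perpetuity: 31553.39806 / (1+0.103)^4 = 21317.88360
Total PV = 36532.91315 + 21317.88360 = 57850.79675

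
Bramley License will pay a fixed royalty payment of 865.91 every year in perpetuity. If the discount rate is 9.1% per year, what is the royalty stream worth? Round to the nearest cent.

9515.49

Level perpetuity: PV = C / r = 865.91 / 0.091 = 9,515.49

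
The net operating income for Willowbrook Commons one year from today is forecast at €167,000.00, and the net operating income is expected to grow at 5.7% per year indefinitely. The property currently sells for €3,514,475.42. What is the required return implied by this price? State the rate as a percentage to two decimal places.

10.45%

P = D₁/(r − g) ⇒ r = D₁/P + g = €167,000.0000/€3,514,475.42 + 0.057 = 0.047518 + 0.057 = 0.104518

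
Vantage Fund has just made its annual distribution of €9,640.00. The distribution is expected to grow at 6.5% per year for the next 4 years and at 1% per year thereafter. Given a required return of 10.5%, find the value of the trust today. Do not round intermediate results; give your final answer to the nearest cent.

D_1 = 10266.60000
D_2 = 10933.92900
D_3 = 11644.63438
D_4 = 12401.53562
Terminal value at year 4: TV = D_4×(1+g_2)/(r−g_2) = 12525.55098/0.095 = 131847.90501
P_0 = D_1/(1+r)^1 + D_2/(1+r)^2 + D_3/(1+r)^3 + D_4/(1+r)^4 + TV/(1+r)^4
    = 9291.04072 + 8954.71346 + 8630.56093 + 8318.14244 + 88434.98804 = 123629.44559

€123629.45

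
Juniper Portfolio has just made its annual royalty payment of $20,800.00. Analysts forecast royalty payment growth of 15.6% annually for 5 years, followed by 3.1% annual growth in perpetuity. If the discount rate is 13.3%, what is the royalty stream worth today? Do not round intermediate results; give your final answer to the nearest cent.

D_1 = 24044.80000
D_2 = 27795.78880
D_3 = 32131.93185
D_4 = 37144.51322
D_5 = 42939.05728
Terminal value at year 5: TV = D_5×(1+g_2)/(r−g_2) = 44270.16806/0.102 = 434021.25549
P_0 = D_1/(1+r)^1 + D_2/(1+r)^2 + D_3/(1+r)^3 + D_4/(1+r)^4 + D_5/(1+r)^5 + TV/(1+r)^5
    = 21222.24184 + 21653.05522 + 22092.61415 + 22541.09617 + 22998.68241 + 232467.07416 = 342974.76394

$342974.76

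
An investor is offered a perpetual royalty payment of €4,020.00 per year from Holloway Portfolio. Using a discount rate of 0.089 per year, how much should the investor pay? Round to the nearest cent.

Level perpetuity: PV = C / r = €4,020.00 / 0.089 = €45,168.54

€45168.54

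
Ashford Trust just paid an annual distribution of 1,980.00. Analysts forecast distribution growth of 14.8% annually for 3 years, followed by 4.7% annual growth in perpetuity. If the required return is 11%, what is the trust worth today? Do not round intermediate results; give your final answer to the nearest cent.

D_1 = 2273.04000
D_2 = 2609.44992
D_3 = 2995.64851
Terminal value at year 3: TV = D_3×(1+g_2)/(r−g_2) = 3136.44399/0.063 = 49784.82521
P_0 = D_1/(1+r)^1 + D_2/(1+r)^2 + D_3/(1+r)^3 + TV/(1+r)^3
    = 2047.78378 + 2117.88809 + 2190.39237 + 36402.23511 = 42758.29936

42758.30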